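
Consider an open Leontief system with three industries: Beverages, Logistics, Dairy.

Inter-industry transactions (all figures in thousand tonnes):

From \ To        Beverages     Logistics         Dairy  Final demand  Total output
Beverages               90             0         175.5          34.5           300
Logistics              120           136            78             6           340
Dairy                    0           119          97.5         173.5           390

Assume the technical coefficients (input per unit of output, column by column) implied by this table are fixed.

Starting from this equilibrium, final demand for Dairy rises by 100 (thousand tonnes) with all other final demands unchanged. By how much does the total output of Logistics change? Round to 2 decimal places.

Δx_2 = 157.64

Technical coefficients a_ij = z_ij / X_j:
  a_11 = 90/300 = 0.30, a_21 = 120/300 = 0.40, a_31 = 0/300 = 0.00
  a_12 = 0/340 = 0.00, a_22 = 136/340 = 0.40, a_32 = 119/340 = 0.35
  a_13 = 175.5/390 = 0.45, a_23 = 78/390 = 0.20, a_33 = 97.5/390 = 0.25
I − A =
  [   0.70     0.00    -0.45]
  [  -0.40     0.60    -0.20]
  [   0.00    -0.35     0.75]
Cofactors of I−A, C_ij = (−1)^(i+j)·(minor ij) (rows/columns in the sector order above):
  C_11 = (0.60)(0.75) − (-0.20)(-0.35) = 0.3800
  C_12 = −[(-0.40)(0.75) − (-0.20)(0.00)] = 0.3000
  C_13 = (-0.40)(-0.35) − (0.60)(0.00) = 0.1400
  C_21 = −[(0.00)(0.75) − (-0.45)(-0.35)] = 0.1575
  C_22 = (0.70)(0.75) − (-0.45)(0.00) = 0.5250
  C_23 = −[(0.70)(-0.35) − (0.00)(0.00)] = 0.2450
  C_31 = (0.00)(-0.20) − (-0.45)(0.60) = 0.2700
  C_32 = −[(0.70)(-0.20) − (-0.45)(-0.40)] = 0.3200
  C_33 = (0.70)(0.60) − (0.00)(-0.40) = 0.4200
det(I−A) = Σ_j (I−A)_1j·C_1j = (0.70)(0.3800) + (0.00)(0.3000) + (-0.45)(0.1400) = 0.2030
adj(I−A) = Cᵀ =
  [ 0.3800   0.1575   0.2700]
  [ 0.3000   0.5250   0.3200]
  [ 0.1400   0.2450   0.4200]
(I − A)⁻¹ = adj(I−A) / det(I−A) ≈
  [   1.8719     0.7759     1.3300]
  [   1.4778     2.5862     1.5764]
  [   0.6897     1.2069     2.0690]
Δx = (I − A)⁻¹ Δd with Δd having +100 in the Dairy component and 0 elsewhere.
So Δx_2 = L_23 · (+100), where L_23 = adj(I−A)_23 / det(I−A) = 0.3200 / 0.2030.
Δx_2 = 0.3200 × (+100) / 0.2030 = 32.00 / 0.2030 ≈ 157.64.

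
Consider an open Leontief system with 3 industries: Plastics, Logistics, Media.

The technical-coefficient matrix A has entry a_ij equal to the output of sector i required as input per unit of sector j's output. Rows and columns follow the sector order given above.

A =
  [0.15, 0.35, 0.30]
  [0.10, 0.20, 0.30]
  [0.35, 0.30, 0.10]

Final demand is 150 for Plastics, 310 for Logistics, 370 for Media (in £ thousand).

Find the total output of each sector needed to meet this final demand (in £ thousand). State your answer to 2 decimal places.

x_1 = 929.06, x_2 = 906.61, x_3 = 1074.62

I − A =
  [   0.85    -0.35    -0.30]
  [  -0.10     0.80    -0.30]
  [  -0.35    -0.30     0.90]
Cofactors of I−A, C_ij = (−1)^(i+j)·(minor ij) (rows/columns in the sector order above):
  C_11 = (0.80)(0.90) − (-0.30)(-0.30) = 0.6300
  C_12 = −[(-0.10)(0.90) − (-0.30)(-0.35)] = 0.1950
  C_13 = (-0.10)(-0.30) − (0.80)(-0.35) = 0.3100
  C_21 = −[(-0.35)(0.90) − (-0.30)(-0.30)] = 0.4050
  C_22 = (0.85)(0.90) − (-0.30)(-0.35) = 0.6600
  C_23 = −[(0.85)(-0.30) − (-0.35)(-0.35)] = 0.3775
  C_31 = (-0.35)(-0.30) − (-0.30)(0.80) = 0.3450
  C_32 = −[(0.85)(-0.30) − (-0.30)(-0.10)] = 0.2850
  C_33 = (0.85)(0.80) − (-0.35)(-0.10) = 0.6450
det(I−A) = Σ_j (I−A)_1j·C_1j = (0.85)(0.6300) + (-0.35)(0.1950) + (-0.30)(0.3100) = 0.37425
adj(I−A) = Cᵀ =
  [ 0.6300   0.4050   0.3450]
  [ 0.1950   0.6600   0.2850]
  [ 0.3100   0.3775   0.6450]
(I − A)⁻¹ = adj(I−A) / det(I−A) ≈
  [   1.6834     1.0822     0.9218]
  [   0.5210     1.7635     0.7615]
  [   0.8283     1.0087     1.7234]
x = (I − A)⁻¹ d = adj(I−A)·d / det(I−A), with det(I−A) = 0.37425:
  x_1 = (0.6300·150 + 0.4050·310 + 0.3450·370) / 0.37425 = 347.70 / 0.37425 ≈ 929.06
  x_2 = (0.1950·150 + 0.6600·310 + 0.2850·370) / 0.37425 = 339.30 / 0.37425 ≈ 906.61
  x_3 = (0.3100·150 + 0.3775·310 + 0.6450·370) / 0.37425 = 402.175 / 0.37425 ≈ 1074.62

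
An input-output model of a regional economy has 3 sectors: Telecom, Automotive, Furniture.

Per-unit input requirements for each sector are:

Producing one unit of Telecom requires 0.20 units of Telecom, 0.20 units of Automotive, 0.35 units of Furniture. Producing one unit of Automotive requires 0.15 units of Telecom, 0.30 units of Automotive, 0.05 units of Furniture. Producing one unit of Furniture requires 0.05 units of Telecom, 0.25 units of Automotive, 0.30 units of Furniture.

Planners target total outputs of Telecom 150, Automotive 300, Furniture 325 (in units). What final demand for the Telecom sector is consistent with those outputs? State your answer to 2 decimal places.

d_T = 58.75

I − A =
  [   0.80    -0.15    -0.05]
  [  -0.20     0.70    -0.25]
  [  -0.35    -0.05     0.70]
d = (I − A) x:
  d_T = (+0.80)·150 + (-0.15)·300 + (-0.05)·325 = 58.75
  d_A = (-0.20)·150 + (+0.70)·300 + (-0.25)·325 = 98.75
  d_F = (-0.35)·150 + (-0.05)·300 + (+0.70)·325 = 160.00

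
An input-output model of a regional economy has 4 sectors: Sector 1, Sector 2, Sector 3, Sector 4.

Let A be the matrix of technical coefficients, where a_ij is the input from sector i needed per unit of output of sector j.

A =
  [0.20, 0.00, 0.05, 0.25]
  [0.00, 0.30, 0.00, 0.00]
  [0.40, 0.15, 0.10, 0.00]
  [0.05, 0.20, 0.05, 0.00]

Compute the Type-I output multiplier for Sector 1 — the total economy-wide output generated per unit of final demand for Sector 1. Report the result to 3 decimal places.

I − A =
  [   0.80     0.00    -0.05    -0.25]
  [   0.00     0.70     0.00     0.00]
  [  -0.40    -0.15     0.90     0.00]
  [  -0.05    -0.20    -0.05     1.00]
Compute the cofactors C_ij = (−1)^(i+j)·(3×3 minor ij) of I−A; the adjugate is their transpose:
adj(I−A) = Cᵀ =
  [ 0.630000   0.054375   0.043750   0.157500]
  [ 0.000000   0.683750   0.000000   0.000000]
  [ 0.280000   0.138125   0.551250   0.070000]
  [ 0.045500   0.146375   0.029750   0.490000]
det(I−A) = Σ_j (I−A)_1j·C_1j = (0.80)(0.630000) + (0.00)(0.000000) + (-0.05)(0.280000) + (-0.25)(0.045500) = 0.478625
(I − A)⁻¹ = adj(I−A) / det(I−A) ≈
  [   1.3163     0.1136     0.0914     0.3291]
  [   0.0000     1.4286     0.0000     0.0000]
  [   0.5850     0.2886     1.1517     0.1463]
  [   0.0951     0.3058     0.0622     1.0238]
The output multiplier for sector j is the column-j sum of the Leontief inverse (I − A)⁻¹ = adj(I−A) / det(I−A).
Column 1 of adj(I−A): (0.630000, 0.000000, 0.280000, 0.045500); det(I−A) = 0.478625.
m_1 = (0.630000 + 0.000000 + 0.280000 + 0.045500) / 0.478625 = 0.9555 / 0.478625 ≈ 1.996.

m_1 = 1.996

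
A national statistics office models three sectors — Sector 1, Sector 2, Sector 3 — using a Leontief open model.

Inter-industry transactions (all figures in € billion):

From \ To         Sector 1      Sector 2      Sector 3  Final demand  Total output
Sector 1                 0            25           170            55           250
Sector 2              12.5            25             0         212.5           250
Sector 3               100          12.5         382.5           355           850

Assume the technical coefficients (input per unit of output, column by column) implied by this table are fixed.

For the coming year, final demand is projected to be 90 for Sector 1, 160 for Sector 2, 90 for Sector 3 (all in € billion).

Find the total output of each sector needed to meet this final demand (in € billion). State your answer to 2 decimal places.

x_1 = 169.51, x_2 = 187.19, x_3 = 303.93

Technical coefficients a_ij = z_ij / X_j:
  a_11 = 0/250 = 0.00, a_21 = 12.5/250 = 0.05, a_31 = 100/250 = 0.40
  a_12 = 25/250 = 0.10, a_22 = 25/250 = 0.10, a_32 = 12.5/250 = 0.05
  a_13 = 170/850 = 0.20, a_23 = 0/850 = 0.00, a_33 = 382.5/850 = 0.45
I − A =
  [   1.00    -0.10    -0.20]
  [  -0.05     0.90     0.00]
  [  -0.40    -0.05     0.55]
Cofactors of I−A, C_ij = (−1)^(i+j)·(minor ij) (rows/columns in the sector order above):
  C_11 = (0.90)(0.55) − (0.00)(-0.05) = 0.4950
  C_12 = −[(-0.05)(0.55) − (0.00)(-0.40)] = 0.0275
  C_13 = (-0.05)(-0.05) − (0.90)(-0.40) = 0.3625
  C_21 = −[(-0.10)(0.55) − (-0.20)(-0.05)] = 0.0650
  C_22 = (1.00)(0.55) − (-0.20)(-0.40) = 0.4700
  C_23 = −[(1.00)(-0.05) − (-0.10)(-0.40)] = 0.0900
  C_31 = (-0.10)(0.00) − (-0.20)(0.90) = 0.1800
  C_32 = −[(1.00)(0.00) − (-0.20)(-0.05)] = 0.0100
  C_33 = (1.00)(0.90) − (-0.10)(-0.05) = 0.8950
det(I−A) = Σ_j (I−A)_1j·C_1j = (1.00)(0.4950) + (-0.10)(0.0275) + (-0.20)(0.3625) = 0.41975
adj(I−A) = Cᵀ =
  [ 0.4950   0.0650   0.1800]
  [ 0.0275   0.4700   0.0100]
  [ 0.3625   0.0900   0.8950]
(I − A)⁻¹ = adj(I−A) / det(I−A) ≈
  [   1.1793     0.1549     0.4288]
  [   0.0655     1.1197     0.0238]
  [   0.8636     0.2144     2.1322]
x = (I − A)⁻¹ d = adj(I−A)·d / det(I−A), with det(I−A) = 0.41975:
  x_1 = (0.4950·90 + 0.0650·160 + 0.1800·90) / 0.41975 = 71.15 / 0.41975 ≈ 169.51
  x_2 = (0.0275·90 + 0.4700·160 + 0.0100·90) / 0.41975 = 78.575 / 0.41975 ≈ 187.19
  x_3 = (0.3625·90 + 0.0900·160 + 0.8950·90) / 0.41975 = 127.575 / 0.41975 ≈ 303.93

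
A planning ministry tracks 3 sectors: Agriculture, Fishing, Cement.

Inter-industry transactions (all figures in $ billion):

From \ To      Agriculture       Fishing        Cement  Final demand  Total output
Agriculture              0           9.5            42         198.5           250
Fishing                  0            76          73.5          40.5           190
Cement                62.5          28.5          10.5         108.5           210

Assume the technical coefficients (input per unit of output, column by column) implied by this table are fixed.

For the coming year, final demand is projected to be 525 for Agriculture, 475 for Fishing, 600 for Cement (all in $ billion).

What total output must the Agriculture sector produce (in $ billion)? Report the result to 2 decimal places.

x_A = 809.31

Technical coefficients a_ij = z_ij / X_j:
  a_AA = 0/250 = 0.00, a_FA = 0/250 = 0.00, a_CA = 62.5/250 = 0.25
  a_AF = 9.5/190 = 0.05, a_FF = 76/190 = 0.40, a_CF = 28.5/190 = 0.15
  a_AC = 42/210 = 0.20, a_FC = 73.5/210 = 0.35, a_CC = 10.5/210 = 0.05
I − A =
  [   1.00    -0.05    -0.20]
  [   0.00     0.60    -0.35]
  [  -0.25    -0.15     0.95]
Cofactors of I−A, C_ij = (−1)^(i+j)·(minor ij) (rows/columns in the sector order above):
  C_11 = (0.60)(0.95) − (-0.35)(-0.15) = 0.5175
  C_12 = −[(0.00)(0.95) − (-0.35)(-0.25)] = 0.0875
  C_13 = (0.00)(-0.15) − (0.60)(-0.25) = 0.1500
  C_21 = −[(-0.05)(0.95) − (-0.20)(-0.15)] = 0.0775
  C_22 = (1.00)(0.95) − (-0.20)(-0.25) = 0.9000
  C_23 = −[(1.00)(-0.15) − (-0.05)(-0.25)] = 0.1625
  C_31 = (-0.05)(-0.35) − (-0.20)(0.60) = 0.1375
  C_32 = −[(1.00)(-0.35) − (-0.20)(0.00)] = 0.3500
  C_33 = (1.00)(0.60) − (-0.05)(0.00) = 0.6000
det(I−A) = Σ_j (I−A)_1j·C_1j = (1.00)(0.5175) + (-0.05)(0.0875) + (-0.20)(0.1500) = 0.483125
adj(I−A) = Cᵀ =
  [ 0.5175   0.0775   0.1375]
  [ 0.0875   0.9000   0.3500]
  [ 0.1500   0.1625   0.6000]
(I − A)⁻¹ = adj(I−A) / det(I−A) ≈
  [   1.0712     0.1604     0.2846]
  [   0.1811     1.8629     0.7245]
  [   0.3105     0.3364     1.2419]
x = (I − A)⁻¹ d = adj(I−A)·d / det(I−A), with det(I−A) = 0.483125:
  x_A = (0.5175·525 + 0.0775·475 + 0.1375·600) / 0.483125 = 391.00 / 0.483125 ≈ 809.31
  x_F = (0.0875·525 + 0.9000·475 + 0.3500·600) / 0.483125 = 683.4375 / 0.483125 ≈ 1414.62
  x_C = (0.1500·525 + 0.1625·475 + 0.6000·600) / 0.483125 = 515.9375 / 0.483125 ≈ 1067.92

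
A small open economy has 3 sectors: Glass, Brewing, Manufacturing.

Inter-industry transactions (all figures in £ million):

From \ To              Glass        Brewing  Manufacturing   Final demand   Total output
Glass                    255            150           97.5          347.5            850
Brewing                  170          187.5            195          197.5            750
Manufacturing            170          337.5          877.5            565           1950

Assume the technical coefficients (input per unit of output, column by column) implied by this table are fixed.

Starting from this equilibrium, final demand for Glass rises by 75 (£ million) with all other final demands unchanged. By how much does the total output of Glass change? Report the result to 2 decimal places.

Δx_G = 125.71

Technical coefficients a_ij = z_ij / X_j:
  a_GG = 255/850 = 0.30, a_BG = 170/850 = 0.20, a_MG = 170/850 = 0.20
  a_GB = 150/750 = 0.20, a_BB = 187.5/750 = 0.25, a_MB = 337.5/750 = 0.45
  a_GM = 97.5/1950 = 0.05, a_BM = 195/1950 = 0.10, a_MM = 877.5/1950 = 0.45
I − A =
  [   0.70    -0.20    -0.05]
  [  -0.20     0.75    -0.10]
  [  -0.20    -0.45     0.55]
Cofactors of I−A, C_ij = (−1)^(i+j)·(minor ij) (rows/columns in the sector order above):
  C_11 = (0.75)(0.55) − (-0.10)(-0.45) = 0.3675
  C_12 = −[(-0.20)(0.55) − (-0.10)(-0.20)] = 0.1300
  C_13 = (-0.20)(-0.45) − (0.75)(-0.20) = 0.2400
  C_21 = −[(-0.20)(0.55) − (-0.05)(-0.45)] = 0.1325
  C_22 = (0.70)(0.55) − (-0.05)(-0.20) = 0.3750
  C_23 = −[(0.70)(-0.45) − (-0.20)(-0.20)] = 0.3550
  C_31 = (-0.20)(-0.10) − (-0.05)(0.75) = 0.0575
  C_32 = −[(0.70)(-0.10) − (-0.05)(-0.20)] = 0.0800
  C_33 = (0.70)(0.75) − (-0.20)(-0.20) = 0.4850
det(I−A) = Σ_j (I−A)_1j·C_1j = (0.70)(0.3675) + (-0.20)(0.1300) + (-0.05)(0.2400) = 0.21925
adj(I−A) = Cᵀ =
  [ 0.3675   0.1325   0.0575]
  [ 0.1300   0.3750   0.0800]
  [ 0.2400   0.3550   0.4850]
(I − A)⁻¹ = adj(I−A) / det(I−A) ≈
  [   1.6762     0.6043     0.2623]
  [   0.5929     1.7104     0.3649]
  [   1.0946     1.6192     2.2121]
Δx = (I − A)⁻¹ Δd with Δd having +75 in the Glass component and 0 elsewhere.
So Δx_G = L_GG · (+75), where L_GG = adj(I−A)_GG / det(I−A) = 0.3675 / 0.21925.
Δx_G = 0.3675 × (+75) / 0.21925 = 27.5625 / 0.21925 ≈ 125.71.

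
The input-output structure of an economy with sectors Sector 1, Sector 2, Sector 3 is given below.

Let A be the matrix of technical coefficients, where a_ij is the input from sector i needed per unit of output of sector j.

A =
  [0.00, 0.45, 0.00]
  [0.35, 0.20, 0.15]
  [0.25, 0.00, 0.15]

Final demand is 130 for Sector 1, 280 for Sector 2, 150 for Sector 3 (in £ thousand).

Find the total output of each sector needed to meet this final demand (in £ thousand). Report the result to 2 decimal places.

x_1 = 388.52, x_2 = 574.49, x_3 = 290.74

I − A =
  [   1.00    -0.45     0.00]
  [  -0.35     0.80    -0.15]
  [  -0.25     0.00     0.85]
Cofactors of I−A, C_ij = (−1)^(i+j)·(minor ij) (rows/columns in the sector order above):
  C_11 = (0.80)(0.85) − (-0.15)(0.00) = 0.6800
  C_12 = −[(-0.35)(0.85) − (-0.15)(-0.25)] = 0.3350
  C_13 = (-0.35)(0.00) − (0.80)(-0.25) = 0.2000
  C_21 = −[(-0.45)(0.85) − (0.00)(0.00)] = 0.3825
  C_22 = (1.00)(0.85) − (0.00)(-0.25) = 0.8500
  C_23 = −[(1.00)(0.00) − (-0.45)(-0.25)] = 0.1125
  C_31 = (-0.45)(-0.15) − (0.00)(0.80) = 0.0675
  C_32 = −[(1.00)(-0.15) − (0.00)(-0.35)] = 0.1500
  C_33 = (1.00)(0.80) − (-0.45)(-0.35) = 0.6425
det(I−A) = Σ_j (I−A)_1j·C_1j = (1.00)(0.6800) + (-0.45)(0.3350) + (0.00)(0.2000) = 0.52925
adj(I−A) = Cᵀ =
  [ 0.6800   0.3825   0.0675]
  [ 0.3350   0.8500   0.1500]
  [ 0.2000   0.1125   0.6425]
(I − A)⁻¹ = adj(I−A) / det(I−A) ≈
  [   1.2848     0.7227     0.1275]
  [   0.6330     1.6060     0.2834]
  [   0.3779     0.2126     1.2140]
x = (I − A)⁻¹ d = adj(I−A)·d / det(I−A), with det(I−A) = 0.52925:
  x_1 = (0.6800·130 + 0.3825·280 + 0.0675·150) / 0.52925 = 205.625 / 0.52925 ≈ 388.52
  x_2 = (0.3350·130 + 0.8500·280 + 0.1500·150) / 0.52925 = 304.05 / 0.52925 ≈ 574.49
  x_3 = (0.2000·130 + 0.1125·280 + 0.6425·150) / 0.52925 = 153.875 / 0.52925 ≈ 290.74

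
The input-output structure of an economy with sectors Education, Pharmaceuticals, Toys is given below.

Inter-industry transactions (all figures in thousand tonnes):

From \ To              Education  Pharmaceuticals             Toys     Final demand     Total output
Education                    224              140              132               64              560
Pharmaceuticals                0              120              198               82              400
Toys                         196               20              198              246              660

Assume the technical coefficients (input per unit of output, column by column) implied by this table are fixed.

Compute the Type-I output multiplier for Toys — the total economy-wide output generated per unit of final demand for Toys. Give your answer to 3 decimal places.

Technical coefficients a_ij = z_ij / X_j:
  a_EE = 224/560 = 0.40, a_PE = 0/560 = 0.00, a_TE = 196/560 = 0.35
  a_EP = 140/400 = 0.35, a_PP = 120/400 = 0.30, a_TP = 20/400 = 0.05
  a_ET = 132/660 = 0.20, a_PT = 198/660 = 0.30, a_TT = 198/660 = 0.30
I − A =
  [   0.60    -0.35    -0.20]
  [   0.00     0.70    -0.30]
  [  -0.35    -0.05     0.70]
Cofactors of I−A, C_ij = (−1)^(i+j)·(minor ij) (rows/columns in the sector order above):
  C_11 = (0.70)(0.70) − (-0.30)(-0.05) = 0.4750
  C_12 = −[(0.00)(0.70) − (-0.30)(-0.35)] = 0.1050
  C_13 = (0.00)(-0.05) − (0.70)(-0.35) = 0.2450
  C_21 = −[(-0.35)(0.70) − (-0.20)(-0.05)] = 0.2550
  C_22 = (0.60)(0.70) − (-0.20)(-0.35) = 0.3500
  C_23 = −[(0.60)(-0.05) − (-0.35)(-0.35)] = 0.1525
  C_31 = (-0.35)(-0.30) − (-0.20)(0.70) = 0.2450
  C_32 = −[(0.60)(-0.30) − (-0.20)(0.00)] = 0.1800
  C_33 = (0.60)(0.70) − (-0.35)(0.00) = 0.4200
det(I−A) = Σ_j (I−A)_1j·C_1j = (0.60)(0.4750) + (-0.35)(0.1050) + (-0.20)(0.2450) = 0.19925
adj(I−A) = Cᵀ =
  [ 0.4750   0.2550   0.2450]
  [ 0.1050   0.3500   0.1800]
  [ 0.2450   0.1525   0.4200]
(I − A)⁻¹ = adj(I−A) / det(I−A) ≈
  [   2.3839     1.2798     1.2296]
  [   0.5270     1.7566     0.9034]
  [   1.2296     0.7654     2.1079]
The output multiplier for sector j is the column-j sum of the Leontief inverse (I − A)⁻¹ = adj(I−A) / det(I−A).
Column T of adj(I−A): (0.2450, 0.1800, 0.4200); det(I−A) = 0.19925.
m_T = (0.2450 + 0.1800 + 0.4200) / 0.19925 = 0.845 / 0.19925 ≈ 4.241.

m_T = 4.241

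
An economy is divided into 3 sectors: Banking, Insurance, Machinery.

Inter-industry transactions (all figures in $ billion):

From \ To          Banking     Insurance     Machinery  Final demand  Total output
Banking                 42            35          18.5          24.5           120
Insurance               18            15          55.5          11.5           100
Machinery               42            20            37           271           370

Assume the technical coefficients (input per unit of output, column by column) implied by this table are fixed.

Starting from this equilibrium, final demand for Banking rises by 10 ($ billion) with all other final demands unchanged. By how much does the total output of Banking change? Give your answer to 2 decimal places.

Technical coefficients a_ij = z_ij / X_j:
  a_BB = 42/120 = 0.35, a_IB = 18/120 = 0.15, a_MB = 42/120 = 0.35
  a_BI = 35/100 = 0.35, a_II = 15/100 = 0.15, a_MI = 20/100 = 0.20
  a_BM = 18.5/370 = 0.05, a_IM = 55.5/370 = 0.15, a_MM = 37/370 = 0.10
I − A =
  [   0.65    -0.35    -0.05]
  [  -0.15     0.85    -0.15]
  [  -0.35    -0.20     0.90]
Cofactors of I−A, C_ij = (−1)^(i+j)·(minor ij) (rows/columns in the sector order above):
  C_11 = (0.85)(0.90) − (-0.15)(-0.20) = 0.7350
  C_12 = −[(-0.15)(0.90) − (-0.15)(-0.35)] = 0.1875
  C_13 = (-0.15)(-0.20) − (0.85)(-0.35) = 0.3275
  C_21 = −[(-0.35)(0.90) − (-0.05)(-0.20)] = 0.3250
  C_22 = (0.65)(0.90) − (-0.05)(-0.35) = 0.5675
  C_23 = −[(0.65)(-0.20) − (-0.35)(-0.35)] = 0.2525
  C_31 = (-0.35)(-0.15) − (-0.05)(0.85) = 0.0950
  C_32 = −[(0.65)(-0.15) − (-0.05)(-0.15)] = 0.1050
  C_33 = (0.65)(0.85) − (-0.35)(-0.15) = 0.5000
det(I−A) = Σ_j (I−A)_1j·C_1j = (0.65)(0.7350) + (-0.35)(0.1875) + (-0.05)(0.3275) = 0.39575
adj(I−A) = Cᵀ =
  [ 0.7350   0.3250   0.0950]
  [ 0.1875   0.5675   0.1050]
  [ 0.3275   0.2525   0.5000]
(I − A)⁻¹ = adj(I−A) / det(I−A) ≈
  [   1.8572     0.8212     0.2401]
  [   0.4738     1.4340     0.2653]
  [   0.8275     0.6380     1.2634]
Δx = (I − A)⁻¹ Δd with Δd having +10 in the Banking component and 0 elsewhere.
So Δx_B = L_BB · (+10), where L_BB = adj(I−A)_BB / det(I−A) = 0.7350 / 0.39575.
Δx_B = 0.7350 × (+10) / 0.39575 = 7.35 / 0.39575 ≈ 18.57.

Δx_B = 18.57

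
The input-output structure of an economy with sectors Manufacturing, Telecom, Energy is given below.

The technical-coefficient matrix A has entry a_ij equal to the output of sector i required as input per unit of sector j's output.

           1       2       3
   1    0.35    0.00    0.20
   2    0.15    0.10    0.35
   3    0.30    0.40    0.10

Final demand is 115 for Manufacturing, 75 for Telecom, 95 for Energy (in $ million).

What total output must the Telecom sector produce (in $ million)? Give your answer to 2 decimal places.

x_2 = 247.46

I − A =
  [   0.65     0.00    -0.20]
  [  -0.15     0.90    -0.35]
  [  -0.30    -0.40     0.90]
Cofactors of I−A, C_ij = (−1)^(i+j)·(minor ij) (rows/columns in the sector order above):
  C_11 = (0.90)(0.90) − (-0.35)(-0.40) = 0.6700
  C_12 = −[(-0.15)(0.90) − (-0.35)(-0.30)] = 0.2400
  C_13 = (-0.15)(-0.40) − (0.90)(-0.30) = 0.3300
  C_21 = −[(0.00)(0.90) − (-0.20)(-0.40)] = 0.0800
  C_22 = (0.65)(0.90) − (-0.20)(-0.30) = 0.5250
  C_23 = −[(0.65)(-0.40) − (0.00)(-0.30)] = 0.2600
  C_31 = (0.00)(-0.35) − (-0.20)(0.90) = 0.1800
  C_32 = −[(0.65)(-0.35) − (-0.20)(-0.15)] = 0.2575
  C_33 = (0.65)(0.90) − (0.00)(-0.15) = 0.5850
det(I−A) = Σ_j (I−A)_1j·C_1j = (0.65)(0.6700) + (0.00)(0.2400) + (-0.20)(0.3300) = 0.3695
adj(I−A) = Cᵀ =
  [ 0.6700   0.0800   0.1800]
  [ 0.2400   0.5250   0.2575]
  [ 0.3300   0.2600   0.5850]
(I − A)⁻¹ = adj(I−A) / det(I−A) ≈
  [   1.8133     0.2165     0.4871]
  [   0.6495     1.4208     0.6969]
  [   0.8931     0.7037     1.5832]
x = (I − A)⁻¹ d = adj(I−A)·d / det(I−A), with det(I−A) = 0.3695:
  x_1 = (0.6700·115 + 0.0800·75 + 0.1800·95) / 0.3695 = 100.15 / 0.3695 ≈ 271.04
  x_2 = (0.2400·115 + 0.5250·75 + 0.2575·95) / 0.3695 = 91.4375 / 0.3695 ≈ 247.46
  x_3 = (0.3300·115 + 0.2600·75 + 0.5850·95) / 0.3695 = 113.025 / 0.3695 ≈ 305.89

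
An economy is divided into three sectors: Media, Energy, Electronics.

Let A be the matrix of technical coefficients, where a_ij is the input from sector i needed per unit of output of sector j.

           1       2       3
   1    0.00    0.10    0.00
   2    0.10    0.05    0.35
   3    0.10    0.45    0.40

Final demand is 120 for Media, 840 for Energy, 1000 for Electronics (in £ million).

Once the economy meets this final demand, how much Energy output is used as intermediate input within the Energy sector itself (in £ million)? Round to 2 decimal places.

z_22 = 107.37

I − A =
  [   1.00    -0.10     0.00]
  [  -0.10     0.95    -0.35]
  [  -0.10    -0.45     0.60]
Cofactors of I−A, C_ij = (−1)^(i+j)·(minor ij) (rows/columns in the sector order above):
  C_11 = (0.95)(0.60) − (-0.35)(-0.45) = 0.4125
  C_12 = −[(-0.10)(0.60) − (-0.35)(-0.10)] = 0.0950
  C_13 = (-0.10)(-0.45) − (0.95)(-0.10) = 0.1400
  C_21 = −[(-0.10)(0.60) − (0.00)(-0.45)] = 0.0600
  C_22 = (1.00)(0.60) − (0.00)(-0.10) = 0.6000
  C_23 = −[(1.00)(-0.45) − (-0.10)(-0.10)] = 0.4600
  C_31 = (-0.10)(-0.35) − (0.00)(0.95) = 0.0350
  C_32 = −[(1.00)(-0.35) − (0.00)(-0.10)] = 0.3500
  C_33 = (1.00)(0.95) − (-0.10)(-0.10) = 0.9400
det(I−A) = Σ_j (I−A)_1j·C_1j = (1.00)(0.4125) + (-0.10)(0.0950) + (0.00)(0.1400) = 0.4030
adj(I−A) = Cᵀ =
  [ 0.4125   0.0600   0.0350]
  [ 0.0950   0.6000   0.3500]
  [ 0.1400   0.4600   0.9400]
(I − A)⁻¹ = adj(I−A) / det(I−A) ≈
  [   1.0236     0.1489     0.0868]
  [   0.2357     1.4888     0.8685]
  [   0.3474     1.1414     2.3325]
First solve x = (I − A)⁻¹ d = adj(I−A)·d / det(I−A); in particular x_2 = (0.0950·120 + 0.6000·840 + 0.3500·1000) / 0.4030 = 865.40 / 0.4030 ≈ 2147.3945.
Intermediate flow from 2 to 2: z_22 = a_22 · x_2 = 0.05 × 865.40 / 0.4030 = 43.27 / 0.4030 ≈ 107.37.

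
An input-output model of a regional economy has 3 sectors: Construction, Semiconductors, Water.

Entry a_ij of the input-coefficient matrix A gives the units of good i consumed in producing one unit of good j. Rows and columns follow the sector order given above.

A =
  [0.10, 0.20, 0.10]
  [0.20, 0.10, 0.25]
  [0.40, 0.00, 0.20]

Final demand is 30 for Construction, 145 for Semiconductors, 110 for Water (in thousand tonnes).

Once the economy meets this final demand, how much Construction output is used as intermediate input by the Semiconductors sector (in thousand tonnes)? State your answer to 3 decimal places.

I − A =
  [   0.90    -0.20    -0.10]
  [  -0.20     0.90    -0.25]
  [  -0.40     0.00     0.80]
Cofactors of I−A, C_ij = (−1)^(i+j)·(minor ij) (rows/columns in the sector order above):
  C_11 = (0.90)(0.80) − (-0.25)(0.00) = 0.7200
  C_12 = −[(-0.20)(0.80) − (-0.25)(-0.40)] = 0.2600
  C_13 = (-0.20)(0.00) − (0.90)(-0.40) = 0.3600
  C_21 = −[(-0.20)(0.80) − (-0.10)(0.00)] = 0.1600
  C_22 = (0.90)(0.80) − (-0.10)(-0.40) = 0.6800
  C_23 = −[(0.90)(0.00) − (-0.20)(-0.40)] = 0.0800
  C_31 = (-0.20)(-0.25) − (-0.10)(0.90) = 0.1400
  C_32 = −[(0.90)(-0.25) − (-0.10)(-0.20)] = 0.2450
  C_33 = (0.90)(0.90) − (-0.20)(-0.20) = 0.7700
det(I−A) = Σ_j (I−A)_1j·C_1j = (0.90)(0.7200) + (-0.20)(0.2600) + (-0.10)(0.3600) = 0.5600
adj(I−A) = Cᵀ =
  [ 0.7200   0.1600   0.1400]
  [ 0.2600   0.6800   0.2450]
  [ 0.3600   0.0800   0.7700]
(I − A)⁻¹ = adj(I−A) / det(I−A) ≈
  [   1.2857     0.2857     0.2500]
  [   0.4643     1.2143     0.4375]
  [   0.6429     0.1429     1.3750]
First solve x = (I − A)⁻¹ d = adj(I−A)·d / det(I−A); in particular x_S = (0.2600·30 + 0.6800·145 + 0.2450·110) / 0.5600 = 133.35 / 0.5600 = 238.12500.
Intermediate flow from C to S: z_CS = a_CS · x_S = 0.20 × 133.35 / 0.5600 = 26.67 / 0.5600 = 47.625.

z_CS = 47.625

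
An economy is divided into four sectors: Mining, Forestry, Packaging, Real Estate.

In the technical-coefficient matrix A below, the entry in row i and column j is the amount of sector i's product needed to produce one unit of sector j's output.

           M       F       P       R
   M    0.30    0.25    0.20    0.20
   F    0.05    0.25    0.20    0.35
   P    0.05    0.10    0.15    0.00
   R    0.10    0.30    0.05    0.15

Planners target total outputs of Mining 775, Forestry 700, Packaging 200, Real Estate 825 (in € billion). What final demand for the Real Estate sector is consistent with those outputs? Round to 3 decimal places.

d_R = 403.750

I − A =
  [   0.70    -0.25    -0.20    -0.20]
  [  -0.05     0.75    -0.20    -0.35]
  [  -0.05    -0.10     0.85     0.00]
  [  -0.10    -0.30    -0.05     0.85]
d = (I − A) x:
  d_M = (+0.70)·775 + (-0.25)·700 + (-0.20)·200 + (-0.20)·825 = 162.500
  d_F = (-0.05)·775 + (+0.75)·700 + (-0.20)·200 + (-0.35)·825 = 157.500
  d_P = (-0.05)·775 + (-0.10)·700 + (+0.85)·200 + (+0.00)·825 = 61.250
  d_R = (-0.10)·775 + (-0.30)·700 + (-0.05)·200 + (+0.85)·825 = 403.750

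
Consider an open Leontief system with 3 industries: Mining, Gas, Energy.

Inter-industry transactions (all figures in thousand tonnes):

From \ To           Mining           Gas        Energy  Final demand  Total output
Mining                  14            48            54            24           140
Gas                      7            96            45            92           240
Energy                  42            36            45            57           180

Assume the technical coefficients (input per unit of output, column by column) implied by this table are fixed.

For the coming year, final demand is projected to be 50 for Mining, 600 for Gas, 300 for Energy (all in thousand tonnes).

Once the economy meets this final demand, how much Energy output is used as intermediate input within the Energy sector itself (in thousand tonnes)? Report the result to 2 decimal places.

Technical coefficients a_ij = z_ij / X_j:
  a_MM = 14/140 = 0.10, a_GM = 7/140 = 0.05, a_EM = 42/140 = 0.30
  a_MG = 48/240 = 0.20, a_GG = 96/240 = 0.40, a_EG = 36/240 = 0.15
  a_ME = 54/180 = 0.30, a_GE = 45/180 = 0.25, a_EE = 45/180 = 0.25
I − A =
  [   0.90    -0.20    -0.30]
  [  -0.05     0.60    -0.25]
  [  -0.30    -0.15     0.75]
Cofactors of I−A, C_ij = (−1)^(i+j)·(minor ij) (rows/columns in the sector order above):
  C_11 = (0.60)(0.75) − (-0.25)(-0.15) = 0.4125
  C_12 = −[(-0.05)(0.75) − (-0.25)(-0.30)] = 0.1125
  C_13 = (-0.05)(-0.15) − (0.60)(-0.30) = 0.1875
  C_21 = −[(-0.20)(0.75) − (-0.30)(-0.15)] = 0.1950
  C_22 = (0.90)(0.75) − (-0.30)(-0.30) = 0.5850
  C_23 = −[(0.90)(-0.15) − (-0.20)(-0.30)] = 0.1950
  C_31 = (-0.20)(-0.25) − (-0.30)(0.60) = 0.2300
  C_32 = −[(0.90)(-0.25) − (-0.30)(-0.05)] = 0.2400
  C_33 = (0.90)(0.60) − (-0.20)(-0.05) = 0.5300
det(I−A) = Σ_j (I−A)_1j·C_1j = (0.90)(0.4125) + (-0.20)(0.1125) + (-0.30)(0.1875) = 0.2925
adj(I−A) = Cᵀ =
  [ 0.4125   0.1950   0.2300]
  [ 0.1125   0.5850   0.2400]
  [ 0.1875   0.1950   0.5300]
(I − A)⁻¹ = adj(I−A) / det(I−A) ≈
  [   1.4103     0.6667     0.7863]
  [   0.3846     2.0000     0.8205]
  [   0.6410     0.6667     1.8120]
First solve x = (I − A)⁻¹ d = adj(I−A)·d / det(I−A); in particular x_E = (0.1875·50 + 0.1950·600 + 0.5300·300) / 0.2925 = 285.375 / 0.2925 ≈ 975.6410.
Intermediate flow from E to E: z_EE = a_EE · x_E = 0.25 × 285.375 / 0.2925 = 71.34375 / 0.2925 ≈ 243.91.

z_EE = 243.91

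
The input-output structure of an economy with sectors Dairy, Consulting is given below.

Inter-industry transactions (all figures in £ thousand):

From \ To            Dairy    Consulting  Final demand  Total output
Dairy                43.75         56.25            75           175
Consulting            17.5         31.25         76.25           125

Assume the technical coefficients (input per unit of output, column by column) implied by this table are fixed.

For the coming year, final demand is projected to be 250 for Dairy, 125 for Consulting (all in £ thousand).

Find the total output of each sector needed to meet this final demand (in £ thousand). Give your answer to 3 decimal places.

x_D = 471.014, x_C = 229.469

Technical coefficients a_ij = z_ij / X_j:
  a_DD = 43.75/175 = 0.25, a_CD = 17.5/175 = 0.10
  a_DC = 56.25/125 = 0.45, a_CC = 31.25/125 = 0.25
I − A =
  [   0.75    -0.45]
  [  -0.10     0.75]
det(I−A) = (0.75)(0.75) − (-0.45)(-0.10) = 0.5175
adj(I−A) = [[0.75, 0.45], [0.10, 0.75]]
(I − A)⁻¹ = adj(I−A) / det(I−A) ≈
  [   1.4493     0.8696]
  [   0.1932     1.4493]
x = (I − A)⁻¹ d = adj(I−A)·d / det(I−A), with det(I−A) = 0.5175:
  x_D = (0.75·250 + 0.45·125) / 0.5175 = 243.75 / 0.5175 ≈ 471.014
  x_C = (0.10·250 + 0.75·125) / 0.5175 = 118.75 / 0.5175 ≈ 229.469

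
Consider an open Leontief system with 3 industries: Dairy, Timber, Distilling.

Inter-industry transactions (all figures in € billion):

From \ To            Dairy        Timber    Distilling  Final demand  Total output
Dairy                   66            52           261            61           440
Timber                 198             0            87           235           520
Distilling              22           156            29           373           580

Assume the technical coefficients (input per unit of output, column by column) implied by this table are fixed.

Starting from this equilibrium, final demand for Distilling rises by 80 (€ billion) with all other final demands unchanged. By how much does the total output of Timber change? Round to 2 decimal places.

Δx_2 = 41.09

Technical coefficients a_ij = z_ij / X_j:
  a_11 = 66/440 = 0.15, a_21 = 198/440 = 0.45, a_31 = 22/440 = 0.05
  a_12 = 52/520 = 0.10, a_22 = 0/520 = 0.00, a_32 = 156/520 = 0.30
  a_13 = 261/580 = 0.45, a_23 = 87/580 = 0.15, a_33 = 29/580 = 0.05
I − A =
  [   0.85    -0.10    -0.45]
  [  -0.45     1.00    -0.15]
  [  -0.05    -0.30     0.95]
Cofactors of I−A, C_ij = (−1)^(i+j)·(minor ij) (rows/columns in the sector order above):
  C_11 = (1.00)(0.95) − (-0.15)(-0.30) = 0.9050
  C_12 = −[(-0.45)(0.95) − (-0.15)(-0.05)] = 0.4350
  C_13 = (-0.45)(-0.30) − (1.00)(-0.05) = 0.1850
  C_21 = −[(-0.10)(0.95) − (-0.45)(-0.30)] = 0.2300
  C_22 = (0.85)(0.95) − (-0.45)(-0.05) = 0.7850
  C_23 = −[(0.85)(-0.30) − (-0.10)(-0.05)] = 0.2600
  C_31 = (-0.10)(-0.15) − (-0.45)(1.00) = 0.4650
  C_32 = −[(0.85)(-0.15) − (-0.45)(-0.45)] = 0.3300
  C_33 = (0.85)(1.00) − (-0.10)(-0.45) = 0.8050
det(I−A) = Σ_j (I−A)_1j·C_1j = (0.85)(0.9050) + (-0.10)(0.4350) + (-0.45)(0.1850) = 0.6425
adj(I−A) = Cᵀ =
  [ 0.9050   0.2300   0.4650]
  [ 0.4350   0.7850   0.3300]
  [ 0.1850   0.2600   0.8050]
(I − A)⁻¹ = adj(I−A) / det(I−A) ≈
  [   1.4086     0.3580     0.7237]
  [   0.6770     1.2218     0.5136]
  [   0.2879     0.4047     1.2529]
Δx = (I − A)⁻¹ Δd with Δd having +80 in the Distilling component and 0 elsewhere.
So Δx_2 = L_23 · (+80), where L_23 = adj(I−A)_23 / det(I−A) = 0.3300 / 0.6425.
Δx_2 = 0.3300 × (+80) / 0.6425 = 26.40 / 0.6425 ≈ 41.09.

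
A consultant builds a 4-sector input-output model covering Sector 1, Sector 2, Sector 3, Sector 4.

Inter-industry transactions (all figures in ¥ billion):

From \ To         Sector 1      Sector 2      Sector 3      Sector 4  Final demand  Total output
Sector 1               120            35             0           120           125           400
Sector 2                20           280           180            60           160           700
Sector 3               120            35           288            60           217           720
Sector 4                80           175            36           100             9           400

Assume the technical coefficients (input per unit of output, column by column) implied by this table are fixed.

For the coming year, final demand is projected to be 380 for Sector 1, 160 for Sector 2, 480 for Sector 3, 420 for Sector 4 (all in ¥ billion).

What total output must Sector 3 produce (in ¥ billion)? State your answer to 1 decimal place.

x_3 = 1999.0

Technical coefficients a_ij = z_ij / X_j:
  a_11 = 120/400 = 0.30, a_21 = 20/400 = 0.05, a_31 = 120/400 = 0.30, a_41 = 80/400 = 0.20
  a_12 = 35/700 = 0.05, a_22 = 280/700 = 0.40, a_32 = 35/700 = 0.05, a_42 = 175/700 = 0.25
  a_13 = 0/720 = 0.00, a_23 = 180/720 = 0.25, a_33 = 288/720 = 0.40, a_43 = 36/720 = 0.05
  a_14 = 120/400 = 0.30, a_24 = 60/400 = 0.15, a_34 = 60/400 = 0.15, a_44 = 100/400 = 0.25
I − A =
  [   0.70    -0.05     0.00    -0.30]
  [  -0.05     0.60    -0.25    -0.15]
  [  -0.30    -0.05     0.60    -0.15]
  [  -0.20    -0.25    -0.05     0.75]
Compute the cofactors C_ij = (−1)^(i+j)·(3×3 minor ij) of I−A; the adjugate is their transpose:
adj(I−A) = Cᵀ =
  [ 0.223875   0.067875   0.037500   0.110625]
  [ 0.106125   0.269250   0.122250   0.120750]
  [ 0.147000   0.084750   0.245625   0.124875]
  [ 0.104875   0.113500   0.067125   0.238000]
det(I−A) = Σ_j (I−A)_1j·C_1j = (0.70)(0.223875) + (-0.05)(0.106125) + (0.00)(0.147000) + (-0.30)(0.104875) = 0.11994375
(I − A)⁻¹ = adj(I−A) / det(I−A) ≈
  [   1.8665     0.5659     0.3126     0.9223]
  [   0.8848     2.2448     1.0192     1.0067]
  [   1.2256     0.7066     2.0478     1.0411]
  [   0.8744     0.9463     0.5596     1.9843]
x = (I − A)⁻¹ d = adj(I−A)·d / det(I−A), with det(I−A) = 0.11994375:
  x_1 = (0.223875·380 + 0.067875·160 + 0.037500·480 + 0.110625·420) / 0.11994375 = 160.395 / 0.11994375 ≈ 1337.3
  x_2 = (0.106125·380 + 0.269250·160 + 0.122250·480 + 0.120750·420) / 0.11994375 = 192.8025 / 0.11994375 ≈ 1607.4
  x_3 = (0.147000·380 + 0.084750·160 + 0.245625·480 + 0.124875·420) / 0.11994375 = 239.7675 / 0.11994375 ≈ 1999.0
  x_4 = (0.104875·380 + 0.113500·160 + 0.067125·480 + 0.238000·420) / 0.11994375 = 190.1925 / 0.11994375 ≈ 1585.7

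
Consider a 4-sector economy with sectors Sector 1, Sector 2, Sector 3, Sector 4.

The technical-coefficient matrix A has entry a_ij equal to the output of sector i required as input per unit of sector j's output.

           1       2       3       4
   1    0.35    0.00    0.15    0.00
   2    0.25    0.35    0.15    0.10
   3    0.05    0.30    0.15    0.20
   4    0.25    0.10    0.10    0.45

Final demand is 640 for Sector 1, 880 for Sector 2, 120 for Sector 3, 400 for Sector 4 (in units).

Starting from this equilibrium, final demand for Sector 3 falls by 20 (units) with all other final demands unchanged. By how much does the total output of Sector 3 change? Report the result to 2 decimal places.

I − A =
  [   0.65     0.00    -0.15     0.00]
  [  -0.25     0.65    -0.15    -0.10]
  [  -0.05    -0.30     0.85    -0.20]
  [  -0.25    -0.10    -0.10     0.55]
Compute the cofactors C_ij = (−1)^(i+j)·(3×3 minor ij) of I−A; the adjugate is their transpose:
adj(I−A) = Cᵀ =
  [ 0.251625   0.027750   0.052125   0.024000]
  [ 0.145250   0.279250   0.084500   0.081500]
  [ 0.103625   0.120250   0.225875   0.104000]
  [ 0.159625   0.085250   0.080125   0.313750]
det(I−A) = Σ_j (I−A)_1j·C_1j = (0.65)(0.251625) + (0.00)(0.145250) + (-0.15)(0.103625) + (0.00)(0.159625) = 0.1480125
(I − A)⁻¹ = adj(I−A) / det(I−A) ≈
  [   1.7000     0.1875     0.3522     0.1621]
  [   0.9813     1.8867     0.5709     0.5506]
  [   0.7001     0.8124     1.5261     0.7026]
  [   1.0785     0.5760     0.5413     2.1198]
Δx = (I − A)⁻¹ Δd with Δd having -20 in the Sector 3 component and 0 elsewhere.
So Δx_3 = L_33 · (-20), where L_33 = adj(I−A)_33 / det(I−A) = 0.225875 / 0.1480125.
Δx_3 = 0.225875 × (-20) / 0.1480125 = -4.5175 / 0.1480125 ≈ -30.52.

Δx_3 = -30.52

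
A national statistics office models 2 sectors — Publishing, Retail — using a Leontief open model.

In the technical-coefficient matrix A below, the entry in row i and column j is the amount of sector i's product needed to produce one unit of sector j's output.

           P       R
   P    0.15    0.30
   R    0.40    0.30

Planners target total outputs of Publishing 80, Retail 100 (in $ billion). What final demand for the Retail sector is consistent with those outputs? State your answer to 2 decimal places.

I − A =
  [   0.85    -0.30]
  [  -0.40     0.70]
d = (I − A) x:
  d_P = (+0.85)·80 + (-0.30)·100 = 38.00
  d_R = (-0.40)·80 + (+0.70)·100 = 38.00

d_R = 38.00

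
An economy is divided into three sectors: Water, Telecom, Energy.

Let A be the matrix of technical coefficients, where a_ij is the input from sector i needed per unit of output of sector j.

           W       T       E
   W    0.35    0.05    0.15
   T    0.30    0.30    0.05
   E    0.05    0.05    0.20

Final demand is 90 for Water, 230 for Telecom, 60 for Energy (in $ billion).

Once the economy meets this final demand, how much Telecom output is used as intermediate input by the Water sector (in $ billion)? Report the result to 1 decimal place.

I − A =
  [   0.65    -0.05    -0.15]
  [  -0.30     0.70    -0.05]
  [  -0.05    -0.05     0.80]
Cofactors of I−A, C_ij = (−1)^(i+j)·(minor ij) (rows/columns in the sector order above):
  C_11 = (0.70)(0.80) − (-0.05)(-0.05) = 0.5575
  C_12 = −[(-0.30)(0.80) − (-0.05)(-0.05)] = 0.2425
  C_13 = (-0.30)(-0.05) − (0.70)(-0.05) = 0.0500
  C_21 = −[(-0.05)(0.80) − (-0.15)(-0.05)] = 0.0475
  C_22 = (0.65)(0.80) − (-0.15)(-0.05) = 0.5125
  C_23 = −[(0.65)(-0.05) − (-0.05)(-0.05)] = 0.0350
  C_31 = (-0.05)(-0.05) − (-0.15)(0.70) = 0.1075
  C_32 = −[(0.65)(-0.05) − (-0.15)(-0.30)] = 0.0775
  C_33 = (0.65)(0.70) − (-0.05)(-0.30) = 0.4400
det(I−A) = Σ_j (I−A)_1j·C_1j = (0.65)(0.5575) + (-0.05)(0.2425) + (-0.15)(0.0500) = 0.34275
adj(I−A) = Cᵀ =
  [ 0.5575   0.0475   0.1075]
  [ 0.2425   0.5125   0.0775]
  [ 0.0500   0.0350   0.4400]
(I − A)⁻¹ = adj(I−A) / det(I−A) ≈
  [   1.6265     0.1386     0.3136]
  [   0.7075     1.4953     0.2261]
  [   0.1459     0.1021     1.2837]
First solve x = (I − A)⁻¹ d = adj(I−A)·d / det(I−A); in particular x_W = (0.5575·90 + 0.0475·230 + 0.1075·60) / 0.34275 = 67.55 / 0.34275 ≈ 197.082.
Intermediate flow from T to W: z_TW = a_TW · x_W = 0.30 × 67.55 / 0.34275 = 20.265 / 0.34275 ≈ 59.1.

z_TW = 59.1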